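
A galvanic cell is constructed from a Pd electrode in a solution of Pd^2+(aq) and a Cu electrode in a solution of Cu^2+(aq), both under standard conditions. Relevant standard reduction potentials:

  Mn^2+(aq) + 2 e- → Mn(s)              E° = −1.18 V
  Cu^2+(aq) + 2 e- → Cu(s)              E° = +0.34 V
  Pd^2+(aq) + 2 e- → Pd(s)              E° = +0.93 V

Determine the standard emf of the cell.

+0.59 V

Of the two couples in this cell, the one with the more positive reduction potential is reduced at the cathode: here that is Pd²⁺/Pd (+0.93 V); Cu²⁺/Cu (+0.34 V) is the anode.
E°cell = E°(cathode) − E°(anode) = +0.93 − (+0.34) = +0.59 V.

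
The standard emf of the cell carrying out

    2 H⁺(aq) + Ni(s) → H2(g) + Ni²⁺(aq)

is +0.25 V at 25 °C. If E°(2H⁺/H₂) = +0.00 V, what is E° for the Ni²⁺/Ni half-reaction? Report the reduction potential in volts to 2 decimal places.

In the reaction as written the 2H⁺/H₂ couple is reduced (cathode) and Ni²⁺/Ni is oxidized (anode), so E°cell = E°(2H⁺/H₂) − E°(Ni²⁺/Ni).
E°(Ni²⁺/Ni) = E°(cathode) − E°cell = +0.00 − (+0.25) = −0.25 V.

−0.25 V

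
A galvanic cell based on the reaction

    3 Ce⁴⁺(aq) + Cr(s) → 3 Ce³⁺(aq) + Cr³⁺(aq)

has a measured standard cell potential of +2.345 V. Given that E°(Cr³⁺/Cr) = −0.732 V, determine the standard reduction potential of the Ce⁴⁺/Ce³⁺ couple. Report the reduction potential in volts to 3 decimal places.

+1.613 V

In the reaction as written the Ce⁴⁺/Ce³⁺ couple is reduced (cathode) and Cr³⁺/Cr is oxidized (anode), so E°cell = E°(Ce⁴⁺/Ce³⁺) − E°(Cr³⁺/Cr).
E°(Ce⁴⁺/Ce³⁺) = E°cell + E°(anode) = +2.345 + (−0.732) = +1.613 V.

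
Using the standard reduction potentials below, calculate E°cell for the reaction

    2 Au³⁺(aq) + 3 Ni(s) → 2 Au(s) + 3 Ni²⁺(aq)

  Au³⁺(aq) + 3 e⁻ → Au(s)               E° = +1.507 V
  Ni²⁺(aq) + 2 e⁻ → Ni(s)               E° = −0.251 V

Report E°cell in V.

+1.758 V

Au³⁺(aq) gains electrons, so the Au³⁺/Au couple is the cathode; the Ni²⁺/Ni couple is the anode.
E°cell = E°(cathode) − E°(anode) = +1.507 − (−0.251) = +1.758 V.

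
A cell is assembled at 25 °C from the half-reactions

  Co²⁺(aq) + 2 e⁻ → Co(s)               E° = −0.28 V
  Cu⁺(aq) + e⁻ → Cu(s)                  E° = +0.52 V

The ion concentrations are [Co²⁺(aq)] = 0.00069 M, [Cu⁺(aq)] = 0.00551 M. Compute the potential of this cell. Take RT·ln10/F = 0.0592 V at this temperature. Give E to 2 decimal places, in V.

+0.76 V

Since E°(Cu⁺/Cu) > E°(Co²⁺/Co), Cu⁺/Cu serves as the cathode.
E°cell = E°cat − E°an = +0.52 − (−0.28) = +0.80 V; n = 2.
For the overall reaction 2 Cu⁺(aq) + Co(s) → 2 Cu(s) + Co²⁺(aq), Q = [Co²⁺(aq)] / [Cu⁺(aq)]^2 = 22.7, giving log Q = 1.357.
By the Nernst equation, E = +0.80 − (0.0592/2)·(1.357) = +0.76 V.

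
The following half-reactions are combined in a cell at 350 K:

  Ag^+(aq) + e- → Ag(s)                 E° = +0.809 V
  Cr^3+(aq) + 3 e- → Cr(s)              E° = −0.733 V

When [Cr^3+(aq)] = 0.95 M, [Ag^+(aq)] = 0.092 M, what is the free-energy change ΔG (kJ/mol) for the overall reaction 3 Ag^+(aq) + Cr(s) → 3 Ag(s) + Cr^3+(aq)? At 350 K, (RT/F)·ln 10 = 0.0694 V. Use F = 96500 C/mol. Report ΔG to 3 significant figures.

−426 kJ/mol

E°cell = +0.809 − (−0.733) = +1.542 V; the balanced reaction transfers n = 3 electrons.
Q = [Cr^3+(aq)] / [Ag^+(aq)]^3 = 1.22×10^3, so log Q = 3.086 and E = +1.542 − (0.0694/3)(3.086) = +1.4706 V.
Finally ΔG = −nFE = −(3)(96500 C/mol)(+1.4706 V) = −426 kJ/mol.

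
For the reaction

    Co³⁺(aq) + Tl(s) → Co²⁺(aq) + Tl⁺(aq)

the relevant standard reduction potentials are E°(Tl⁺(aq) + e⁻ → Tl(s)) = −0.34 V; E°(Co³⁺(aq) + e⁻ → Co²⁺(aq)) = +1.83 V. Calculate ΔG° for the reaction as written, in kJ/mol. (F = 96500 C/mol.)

In the reaction as written Co³⁺(aq) is reduced, so the Co³⁺/Co²⁺ couple is the cathode and Tl⁺/Tl is the anode.
E°cell = +1.83 − (−0.34) = +2.17 V; balancing electrons gives n = 1.
ΔG° = −nFE°cell = −(1)(96500)(+2.17) J/mol = −209 kJ/mol.

−209 kJ/mol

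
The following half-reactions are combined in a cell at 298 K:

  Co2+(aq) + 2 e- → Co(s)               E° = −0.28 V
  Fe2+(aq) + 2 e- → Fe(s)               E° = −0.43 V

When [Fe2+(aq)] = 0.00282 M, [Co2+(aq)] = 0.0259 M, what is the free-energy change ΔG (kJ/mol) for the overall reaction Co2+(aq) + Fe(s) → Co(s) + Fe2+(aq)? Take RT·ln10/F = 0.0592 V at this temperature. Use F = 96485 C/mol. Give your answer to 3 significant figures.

−34.4 kJ/mol

With Co²⁺/Co reduced at the cathode, E°cell = −0.28 − (−0.43) = +0.15 V and n = 2.
The reaction quotient is [Fe2+(aq)] / [Co2+(aq)] = 0.109; by Nernst, E = +0.15 − (0.0592/2)(−0.963) = +0.1785 V.
ΔG = −nFE = −(2)(96485)(+0.1785) J/mol = −34.4 kJ/mol.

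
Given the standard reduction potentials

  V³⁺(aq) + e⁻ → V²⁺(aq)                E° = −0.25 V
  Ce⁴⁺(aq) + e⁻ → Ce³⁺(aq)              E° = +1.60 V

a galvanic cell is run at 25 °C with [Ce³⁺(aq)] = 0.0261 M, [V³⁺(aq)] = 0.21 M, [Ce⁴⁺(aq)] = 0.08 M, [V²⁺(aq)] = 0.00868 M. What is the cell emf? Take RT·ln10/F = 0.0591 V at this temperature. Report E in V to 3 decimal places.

+1.797 V

Ce⁴⁺/Ce³⁺ is reduced (cathode, E° = +1.60 V) and V³⁺/V²⁺ is oxidized (anode).
E°cell = +1.60 − (−0.25) = +1.85 V, with n = 1 electron transferred.
Balancing gives Ce⁴⁺(aq) + V²⁺(aq) → Ce³⁺(aq) + V³⁺(aq); hence Q = ([Ce³⁺(aq)]·[V³⁺(aq)]) / ([Ce⁴⁺(aq)]·[V²⁺(aq)]) = 7.89 (log Q = 0.897).
E = E° − (0.0591/n)·log Q = +1.85 − (0.0591/1)(0.897) = +1.797 V.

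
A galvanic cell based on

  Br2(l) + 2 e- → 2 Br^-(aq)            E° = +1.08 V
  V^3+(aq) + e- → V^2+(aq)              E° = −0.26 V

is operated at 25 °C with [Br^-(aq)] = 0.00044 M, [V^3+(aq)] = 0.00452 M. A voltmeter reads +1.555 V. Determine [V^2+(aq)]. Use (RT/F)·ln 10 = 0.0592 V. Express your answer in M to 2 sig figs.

0.0085 M

Br₂/Br⁻ is the cathode (higher E°); E°cell = +1.08 − (−0.26) = +1.34 V with n = 2.
Since E = E° − (0.0592/n)·log Q, log Q = n(E° − E)/0.0592 = −7.264.
For Br2(l) + 2 V^2+(aq) → 2 Br^-(aq) + 2 V^3+(aq), the reaction quotient is Q = ([Br^-(aq)]^2·[V^3+(aq)]^2) / [V^2+(aq)]^2.
Solving for the unknown gives log [V^2+(aq)] = −2.069, so [V^2+(aq)] ≈ 0.0085 M.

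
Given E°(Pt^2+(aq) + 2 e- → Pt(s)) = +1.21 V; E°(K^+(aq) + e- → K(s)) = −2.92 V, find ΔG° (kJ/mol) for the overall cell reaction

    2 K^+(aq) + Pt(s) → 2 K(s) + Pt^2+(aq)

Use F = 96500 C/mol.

+797 kJ/mol

In the reaction as written K^+(aq) is reduced, so the K⁺/K couple is the cathode and Pt²⁺/Pt is the anode.
E°cell = −2.92 − (+1.21) = −4.13 V; balancing electrons gives n = 2.
ΔG° = −nFE°cell = −(2)(96500)(−4.13) J/mol = +797 kJ/mol.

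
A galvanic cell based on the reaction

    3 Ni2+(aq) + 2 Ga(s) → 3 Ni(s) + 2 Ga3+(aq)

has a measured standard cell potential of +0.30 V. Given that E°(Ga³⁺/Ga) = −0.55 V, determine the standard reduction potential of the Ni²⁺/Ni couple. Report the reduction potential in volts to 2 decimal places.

−0.25 V

In the reaction as written the Ni²⁺/Ni couple is reduced (cathode) and Ga³⁺/Ga is oxidized (anode), so E°cell = E°(Ni²⁺/Ni) − E°(Ga³⁺/Ga).
E°(Ni²⁺/Ni) = E°cell + E°(anode) = +0.30 + (−0.55) = −0.25 V.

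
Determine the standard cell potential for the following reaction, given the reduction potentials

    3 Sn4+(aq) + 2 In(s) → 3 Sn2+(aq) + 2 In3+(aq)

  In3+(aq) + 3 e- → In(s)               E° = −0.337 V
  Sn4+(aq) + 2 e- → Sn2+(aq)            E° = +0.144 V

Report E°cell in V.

+0.481 V

In the reaction as written, Sn4+(aq) is reduced (cathode) and In3+(aq) is produced by oxidation at the anode.
E°cell = E°(cathode) − E°(anode) = +0.144 − (−0.337) = +0.481 V.
The positive value indicates the reaction is spontaneous as written.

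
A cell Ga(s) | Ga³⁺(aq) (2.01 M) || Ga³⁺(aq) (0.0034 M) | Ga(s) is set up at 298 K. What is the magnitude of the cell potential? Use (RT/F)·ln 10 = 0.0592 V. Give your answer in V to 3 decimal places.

For a concentration cell E°cell = 0, since both electrodes use the same couple.
The compartment with the higher Ga³⁺(aq) concentration (2.01 M) acts as the cathode; ions are reduced there and produced at the dilute (0.0034 M) anode.
With n = 3, Ecell = −(0.0592/3)·log([dilute]/[conc]) = −(0.0592/3)·log(0.0034/2.01) = +0.055 V.

0.055 V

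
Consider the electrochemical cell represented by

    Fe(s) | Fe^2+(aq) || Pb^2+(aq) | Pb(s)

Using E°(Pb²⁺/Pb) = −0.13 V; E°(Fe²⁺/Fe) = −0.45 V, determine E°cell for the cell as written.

+0.32 V

By convention the left-hand electrode in cell notation is the anode (oxidation) and the right-hand electrode is the cathode (reduction).
E°cell = E°(right) − E°(left) = −0.13 − (−0.45) = +0.32 V.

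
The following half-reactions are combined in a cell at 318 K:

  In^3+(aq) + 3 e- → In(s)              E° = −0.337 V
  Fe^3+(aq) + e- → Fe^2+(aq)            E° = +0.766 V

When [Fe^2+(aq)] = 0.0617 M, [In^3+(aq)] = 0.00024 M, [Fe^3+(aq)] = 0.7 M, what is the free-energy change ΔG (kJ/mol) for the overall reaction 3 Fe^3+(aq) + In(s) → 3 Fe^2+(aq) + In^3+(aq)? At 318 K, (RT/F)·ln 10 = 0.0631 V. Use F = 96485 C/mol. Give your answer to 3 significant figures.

E°cell = +0.766 − (−0.337) = +1.103 V; the balanced reaction transfers n = 3 electrons.
The reaction quotient is ([Fe^2+(aq)]^3·[In^3+(aq)]) / [Fe^3+(aq)]^3 = 1.64×10^−7; by Nernst, E = +1.103 − (0.0631/3)(−6.784) = +1.2457 V.
ΔG = −nFE = −(3)(96485)(+1.2457) J/mol = −361 kJ/mol.

−361 kJ/mol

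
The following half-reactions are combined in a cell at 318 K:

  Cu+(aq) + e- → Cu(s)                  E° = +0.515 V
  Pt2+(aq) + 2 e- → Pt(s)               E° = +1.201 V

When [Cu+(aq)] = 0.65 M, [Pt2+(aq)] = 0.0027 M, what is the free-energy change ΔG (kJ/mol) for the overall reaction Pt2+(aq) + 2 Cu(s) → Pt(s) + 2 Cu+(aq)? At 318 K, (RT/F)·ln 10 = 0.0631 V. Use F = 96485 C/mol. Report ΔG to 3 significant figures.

With Pt²⁺/Pt reduced at the cathode, E°cell = +1.201 − (+0.515) = +0.686 V and n = 2.
Here Q = [Cu+(aq)]^2 / [Pt2+(aq)] = 156 (log Q = 2.194), giving E = +0.686 − (0.0631/2)·(2.194) = +0.6168 V.
Then ΔG = −nFE = −2 × 96485 × +0.6168 J/mol = −119 kJ/mol.

−119 kJ/mol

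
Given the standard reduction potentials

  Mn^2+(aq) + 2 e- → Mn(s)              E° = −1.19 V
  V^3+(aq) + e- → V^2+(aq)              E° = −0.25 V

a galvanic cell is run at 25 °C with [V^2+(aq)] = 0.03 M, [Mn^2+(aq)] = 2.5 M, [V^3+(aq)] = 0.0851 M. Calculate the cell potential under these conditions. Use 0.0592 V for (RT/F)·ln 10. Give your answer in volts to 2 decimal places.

+0.96 V

The V³⁺/V²⁺ couple has the more positive E°, so it is the cathode; Mn²⁺/Mn is the anode.
E°cell = −0.25 − (−1.19) = +0.94 V, with n = 2 electrons transferred.
The balanced reaction is 2 V^3+(aq) + Mn(s) → 2 V^2+(aq) + Mn^2+(aq), so Q = ([V^2+(aq)]^2·[Mn^2+(aq)]) / [V^3+(aq)]^2 = 0.311 and log Q = −0.508.
Applying E = E° − (RT ln10/nF)·log Q gives +0.94 − (0.0592/2)(−0.508) = +0.96 V.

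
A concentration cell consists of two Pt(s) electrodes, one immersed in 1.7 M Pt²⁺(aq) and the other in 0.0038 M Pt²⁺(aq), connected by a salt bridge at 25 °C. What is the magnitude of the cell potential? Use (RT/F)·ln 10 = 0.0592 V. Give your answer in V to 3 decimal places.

For a concentration cell E°cell = 0, since both electrodes use the same couple.
The compartment with the higher Pt²⁺(aq) concentration (1.7 M) acts as the cathode; ions are reduced there and produced at the dilute (0.0038 M) anode.
With n = 2, Ecell = −(0.0592/2)·log([dilute]/[conc]) = −(0.0592/2)·log(0.0038/1.7) = +0.078 V.

0.078 V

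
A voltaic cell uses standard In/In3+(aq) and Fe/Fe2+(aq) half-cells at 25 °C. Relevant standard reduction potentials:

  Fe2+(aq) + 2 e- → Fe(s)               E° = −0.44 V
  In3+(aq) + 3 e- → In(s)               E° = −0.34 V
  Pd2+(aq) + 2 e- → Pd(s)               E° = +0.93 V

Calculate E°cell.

+0.10 V

The In³⁺/In couple has the higher E°, so In ion is reduced (cathode) and Fe is oxidized (anode).
E°cell = E°(cathode) − E°(anode) = −0.34 − (−0.44) = +0.10 V.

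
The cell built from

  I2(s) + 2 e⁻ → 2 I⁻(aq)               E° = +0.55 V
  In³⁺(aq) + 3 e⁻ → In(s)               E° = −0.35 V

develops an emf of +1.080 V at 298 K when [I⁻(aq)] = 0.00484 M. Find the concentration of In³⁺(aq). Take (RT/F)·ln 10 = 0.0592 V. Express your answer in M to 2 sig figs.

With I₂/I⁻ at the cathode and In³⁺/In at the anode, E°cell = +0.55 − (−0.35) = +0.90 V (n = 6).
Rearranging E = E° − (0.0592/n)·log Q gives log Q = 6(+0.90 − (+1.080))/0.0592 = −18.243.
The balanced reaction is 3 I2(s) + 2 In(s) → 6 I⁻(aq) + 2 In³⁺(aq), so Q = [I⁻(aq)]^6·[In³⁺(aq)]^2.
Isolating [In³⁺(aq)] in Q = 10^{−18.243} yields log [In³⁺(aq)] = −2.176, i.e. 0.0067 M.

0.0067 M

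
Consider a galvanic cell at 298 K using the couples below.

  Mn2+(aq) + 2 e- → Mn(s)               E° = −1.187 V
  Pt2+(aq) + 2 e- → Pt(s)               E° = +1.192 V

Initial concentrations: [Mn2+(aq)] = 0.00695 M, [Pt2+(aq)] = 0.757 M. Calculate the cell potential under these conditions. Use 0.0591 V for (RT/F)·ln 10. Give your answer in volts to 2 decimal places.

Pt²⁺/Pt is reduced (cathode, E° = +1.192 V) and Mn²⁺/Mn is oxidized (anode).
The standard potential is +1.192 − (−1.187) = +2.379 V and the balanced reaction transfers n = 2 electrons.
The balanced reaction is Pt2+(aq) + Mn(s) → Pt(s) + Mn2+(aq), so Q = [Mn2+(aq)] / [Pt2+(aq)] = 0.00918 and log Q = −2.037.
E = E° − (0.0591/n)·log Q = +2.379 − (0.0591/2)(−2.037) = +2.44 V.

+2.44 V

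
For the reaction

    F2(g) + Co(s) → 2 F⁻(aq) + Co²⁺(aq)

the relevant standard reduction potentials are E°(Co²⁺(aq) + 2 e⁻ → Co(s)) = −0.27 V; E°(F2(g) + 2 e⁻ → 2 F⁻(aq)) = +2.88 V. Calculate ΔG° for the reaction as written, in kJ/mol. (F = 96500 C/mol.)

In the reaction as written F2(g) is reduced, so the F₂/F⁻ couple is the cathode and Co²⁺/Co is the anode.
E°cell = +2.88 − (−0.27) = +3.15 V; balancing electrons gives n = 2.
ΔG° = −nFE°cell = −(2)(96500)(+3.15) J/mol = −608 kJ/mol.

−608 kJ/mol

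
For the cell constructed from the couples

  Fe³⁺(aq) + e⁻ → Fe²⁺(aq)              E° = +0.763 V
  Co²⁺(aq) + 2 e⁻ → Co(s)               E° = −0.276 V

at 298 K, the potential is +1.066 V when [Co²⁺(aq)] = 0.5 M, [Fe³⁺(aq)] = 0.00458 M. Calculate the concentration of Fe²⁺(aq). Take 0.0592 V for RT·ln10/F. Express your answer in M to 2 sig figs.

Fe³⁺/Fe²⁺ is the cathode (higher E°); E°cell = +0.763 − (−0.276) = +1.039 V with n = 2.
From the Nernst equation, log Q = n(E° − E)/0.0592 = 2·(+1.039 − (+1.066))/0.0592 = −0.912.
The balanced reaction is 2 Fe³⁺(aq) + Co(s) → 2 Fe²⁺(aq) + Co²⁺(aq), so Q = ([Fe²⁺(aq)]^2·[Co²⁺(aq)]) / [Fe³⁺(aq)]^2.
Isolating [Fe²⁺(aq)] in Q = 10^{−0.912} yields log [Fe²⁺(aq)] = −2.645, i.e. 0.0023 M.

0.0023 M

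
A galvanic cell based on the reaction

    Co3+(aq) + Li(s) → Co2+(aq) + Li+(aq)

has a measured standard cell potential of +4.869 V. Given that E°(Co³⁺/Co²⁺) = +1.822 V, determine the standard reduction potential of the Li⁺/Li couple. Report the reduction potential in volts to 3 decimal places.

In the reaction as written the Co³⁺/Co²⁺ couple is reduced (cathode) and Li⁺/Li is oxidized (anode), so E°cell = E°(Co³⁺/Co²⁺) − E°(Li⁺/Li).
E°(Li⁺/Li) = E°(cathode) − E°cell = +1.822 − (+4.869) = −3.047 V.

−3.047 V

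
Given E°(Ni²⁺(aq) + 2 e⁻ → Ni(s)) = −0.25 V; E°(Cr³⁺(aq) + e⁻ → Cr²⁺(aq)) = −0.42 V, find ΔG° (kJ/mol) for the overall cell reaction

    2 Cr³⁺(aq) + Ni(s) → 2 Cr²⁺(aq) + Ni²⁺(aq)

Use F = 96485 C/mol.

+32.8 kJ/mol

In the reaction as written Cr³⁺(aq) is reduced, so the Cr³⁺/Cr²⁺ couple is the cathode and Ni²⁺/Ni is the anode.
E°cell = −0.42 − (−0.25) = −0.17 V; balancing electrons gives n = 2.
ΔG° = −nFE°cell = −(2)(96485)(−0.17) J/mol = +32.8 kJ/mol.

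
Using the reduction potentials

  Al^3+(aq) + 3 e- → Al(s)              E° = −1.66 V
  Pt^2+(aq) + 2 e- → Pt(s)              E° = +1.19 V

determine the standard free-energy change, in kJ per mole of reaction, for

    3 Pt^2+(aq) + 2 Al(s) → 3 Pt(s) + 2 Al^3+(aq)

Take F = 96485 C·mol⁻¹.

−1650 kJ/mol

In the reaction as written Pt^2+(aq) is reduced, so the Pt²⁺/Pt couple is the cathode and Al³⁺/Al is the anode.
E°cell = +1.19 − (−1.66) = +2.85 V; balancing electrons gives n = 6.
ΔG° = −nFE°cell = −(6)(96485)(+2.85) J/mol = −1650 kJ/mol.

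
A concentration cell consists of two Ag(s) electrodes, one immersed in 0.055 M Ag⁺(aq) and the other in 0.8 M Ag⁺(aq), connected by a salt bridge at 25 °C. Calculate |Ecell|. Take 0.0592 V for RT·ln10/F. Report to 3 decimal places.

0.069 V

For a concentration cell E°cell = 0, since both electrodes use the same couple.
The compartment with the higher Ag⁺(aq) concentration (0.8 M) acts as the cathode; ions are reduced there and produced at the dilute (0.055 M) anode.
With n = 1, Ecell = −(0.0592/1)·log([dilute]/[conc]) = −(0.0592/1)·log(0.055/0.8) = +0.069 V.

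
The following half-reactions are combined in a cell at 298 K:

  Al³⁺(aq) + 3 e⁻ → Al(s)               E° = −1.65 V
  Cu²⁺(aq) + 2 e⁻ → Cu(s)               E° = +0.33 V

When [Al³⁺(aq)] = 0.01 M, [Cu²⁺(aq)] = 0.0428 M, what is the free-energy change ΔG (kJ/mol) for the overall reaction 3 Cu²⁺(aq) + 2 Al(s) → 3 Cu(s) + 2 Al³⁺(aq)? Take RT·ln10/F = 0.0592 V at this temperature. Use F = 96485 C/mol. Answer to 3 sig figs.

−1150 kJ/mol

E°cell = +0.33 − (−1.65) = +1.98 V; the balanced reaction transfers n = 6 electrons.
The reaction quotient is [Al³⁺(aq)]^2 / [Cu²⁺(aq)]^3 = 1.28; by Nernst, E = +1.98 − (0.0592/6)(0.106) = +1.9790 V.
Then ΔG = −nFE = −6 × 96485 × +1.9790 J/mol = −1150 kJ/mol.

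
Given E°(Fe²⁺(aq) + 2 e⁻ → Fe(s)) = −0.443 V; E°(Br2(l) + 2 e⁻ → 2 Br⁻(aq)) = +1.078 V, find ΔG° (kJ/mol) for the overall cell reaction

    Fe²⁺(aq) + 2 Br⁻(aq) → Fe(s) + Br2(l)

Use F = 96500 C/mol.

In the reaction as written Fe²⁺(aq) is reduced, so the Fe²⁺/Fe couple is the cathode and Br₂/Br⁻ is the anode.
E°cell = −0.443 − (+1.078) = −1.521 V; balancing electrons gives n = 2.
ΔG° = −nFE°cell = −(2)(96500)(−1.521) J/mol = +294 kJ/mol.

+294 kJ/mol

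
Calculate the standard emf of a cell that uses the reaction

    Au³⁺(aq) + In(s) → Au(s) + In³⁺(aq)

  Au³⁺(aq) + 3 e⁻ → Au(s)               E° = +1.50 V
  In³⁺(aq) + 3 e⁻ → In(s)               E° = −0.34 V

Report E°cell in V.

In the reaction as written, Au³⁺(aq) is reduced (cathode) and In³⁺(aq) is produced by oxidation at the anode.
E°cell = E°(cathode) − E°(anode) = +1.50 − (−0.34) = +1.84 V.

+1.84 V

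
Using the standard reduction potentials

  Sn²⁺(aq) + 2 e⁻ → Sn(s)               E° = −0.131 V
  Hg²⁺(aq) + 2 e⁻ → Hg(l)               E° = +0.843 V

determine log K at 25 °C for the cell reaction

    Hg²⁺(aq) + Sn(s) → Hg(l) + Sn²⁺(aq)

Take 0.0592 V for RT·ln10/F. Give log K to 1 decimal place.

log K = 32.9

The Hg²⁺/Hg couple is reduced (cathode); E°cell = +0.843 − (−0.131) = +0.974 V with n = 2.
At equilibrium E = 0, so log K = nE°cell / 0.0592 = (2)(+0.974) / 0.0592 = 32.9.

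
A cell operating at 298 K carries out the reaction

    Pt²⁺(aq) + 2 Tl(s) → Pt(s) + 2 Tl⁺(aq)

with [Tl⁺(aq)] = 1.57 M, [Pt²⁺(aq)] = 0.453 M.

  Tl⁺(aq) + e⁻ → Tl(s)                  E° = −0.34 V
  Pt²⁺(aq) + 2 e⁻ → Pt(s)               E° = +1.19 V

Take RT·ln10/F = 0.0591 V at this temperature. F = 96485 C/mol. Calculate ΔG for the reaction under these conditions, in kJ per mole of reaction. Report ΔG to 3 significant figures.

−291 kJ/mol

E°cell = +1.19 − (−0.34) = +1.53 V; the balanced reaction transfers n = 2 electrons.
Q = [Tl⁺(aq)]^2 / [Pt²⁺(aq)] = 5.44, so log Q = 0.736 and E = +1.53 − (0.0591/2)(0.736) = +1.5083 V.
ΔG = −nFE = −(2)(96485)(+1.5083) J/mol = −291 kJ/mol.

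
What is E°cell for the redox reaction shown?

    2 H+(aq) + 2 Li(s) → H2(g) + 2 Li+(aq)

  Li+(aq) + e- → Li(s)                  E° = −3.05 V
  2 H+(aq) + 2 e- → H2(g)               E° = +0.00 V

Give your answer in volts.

In the reaction as written, H+(aq) is reduced (cathode) and Li+(aq) is produced by oxidation at the anode.
E°cell = E°(cathode) − E°(anode) = +0.00 − (−3.05) = +3.05 V.

+3.05 V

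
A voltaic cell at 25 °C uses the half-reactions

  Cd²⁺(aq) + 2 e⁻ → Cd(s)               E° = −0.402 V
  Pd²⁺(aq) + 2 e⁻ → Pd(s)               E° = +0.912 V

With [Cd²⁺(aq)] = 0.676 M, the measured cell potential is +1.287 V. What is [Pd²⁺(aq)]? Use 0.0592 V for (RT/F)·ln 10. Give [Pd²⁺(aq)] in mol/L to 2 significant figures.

With Pd²⁺/Pd at the cathode and Cd²⁺/Cd at the anode, E°cell = +0.912 − (−0.402) = +1.314 V (n = 2).
From the Nernst equation, log Q = n(E° − E)/0.0592 = 2·(+1.314 − (+1.287))/0.0592 = 0.912.
For Pd²⁺(aq) + Cd(s) → Pd(s) + Cd²⁺(aq), the reaction quotient is Q = [Cd²⁺(aq)] / [Pd²⁺(aq)].
Isolating [Pd²⁺(aq)] in Q = 10^{0.912} yields log [Pd²⁺(aq)] = −1.082, i.e. 0.083 M.

0.083 M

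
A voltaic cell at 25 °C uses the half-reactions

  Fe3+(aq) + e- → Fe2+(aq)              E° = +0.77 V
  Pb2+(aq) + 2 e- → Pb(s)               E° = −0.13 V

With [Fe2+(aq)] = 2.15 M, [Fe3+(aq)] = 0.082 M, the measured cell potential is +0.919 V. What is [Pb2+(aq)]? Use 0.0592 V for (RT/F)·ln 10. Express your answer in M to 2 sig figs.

With Fe³⁺/Fe²⁺ at the cathode and Pb²⁺/Pb at the anode, E°cell = +0.77 − (−0.13) = +0.90 V (n = 2).
Rearranging E = E° − (0.0592/n)·log Q gives log Q = 2(+0.90 − (+0.919))/0.0592 = −0.642.
Balancing electrons gives 2 Fe3+(aq) + Pb(s) → 2 Fe2+(aq) + Pb2+(aq); thus Q = ([Fe2+(aq)]^2·[Pb2+(aq)]) / [Fe3+(aq)]^2.
Substituting the known concentrations and solving, log [Pb2+(aq)] = −3.479 and [Pb2+(aq)] = 0.00033 M.

0.00033 M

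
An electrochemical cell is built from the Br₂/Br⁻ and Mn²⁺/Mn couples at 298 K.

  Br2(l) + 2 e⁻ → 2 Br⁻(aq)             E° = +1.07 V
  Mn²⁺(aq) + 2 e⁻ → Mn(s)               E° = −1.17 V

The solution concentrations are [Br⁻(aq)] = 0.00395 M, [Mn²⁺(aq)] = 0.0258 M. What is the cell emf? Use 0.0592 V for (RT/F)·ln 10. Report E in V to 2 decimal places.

+2.43 V

Br₂/Br⁻ is reduced (cathode, E° = +1.07 V) and Mn²⁺/Mn is oxidized (anode).
The standard potential is +1.07 − (−1.17) = +2.24 V and the balanced reaction transfers n = 2 electrons.
The balanced reaction is Br2(l) + Mn(s) → 2 Br⁻(aq) + Mn²⁺(aq), so Q = [Br⁻(aq)]^2·[Mn²⁺(aq)] = 4.03×10^−7 and log Q = −6.395.
By the Nernst equation, E = +2.24 − (0.0592/2)·(−6.395) = +2.43 V.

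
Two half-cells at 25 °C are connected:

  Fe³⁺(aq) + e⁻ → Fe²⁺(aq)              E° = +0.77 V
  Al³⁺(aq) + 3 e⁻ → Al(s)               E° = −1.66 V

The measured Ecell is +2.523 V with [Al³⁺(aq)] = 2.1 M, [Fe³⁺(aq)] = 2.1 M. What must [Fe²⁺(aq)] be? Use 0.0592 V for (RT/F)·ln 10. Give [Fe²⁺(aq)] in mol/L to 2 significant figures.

With Fe³⁺/Fe²⁺ at the cathode and Al³⁺/Al at the anode, E°cell = +0.77 − (−1.66) = +2.43 V (n = 3).
From the Nernst equation, log Q = n(E° − E)/0.0592 = 3·(+2.43 − (+2.523))/0.0592 = −4.713.
The balanced reaction is 3 Fe³⁺(aq) + Al(s) → 3 Fe²⁺(aq) + Al³⁺(aq), so Q = ([Fe²⁺(aq)]^3·[Al³⁺(aq)]) / [Fe³⁺(aq)]^3.
Substituting the known concentrations and solving, log [Fe²⁺(aq)] = −1.356 and [Fe²⁺(aq)] = 0.044 M.

0.044 M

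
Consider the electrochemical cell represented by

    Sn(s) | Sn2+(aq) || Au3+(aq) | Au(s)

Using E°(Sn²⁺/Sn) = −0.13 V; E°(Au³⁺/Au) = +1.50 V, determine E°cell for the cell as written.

By convention the left-hand electrode in cell notation is the anode (oxidation) and the right-hand electrode is the cathode (reduction).
E°cell = E°(right) − E°(left) = +1.50 − (−0.13) = +1.63 V.

+1.63 V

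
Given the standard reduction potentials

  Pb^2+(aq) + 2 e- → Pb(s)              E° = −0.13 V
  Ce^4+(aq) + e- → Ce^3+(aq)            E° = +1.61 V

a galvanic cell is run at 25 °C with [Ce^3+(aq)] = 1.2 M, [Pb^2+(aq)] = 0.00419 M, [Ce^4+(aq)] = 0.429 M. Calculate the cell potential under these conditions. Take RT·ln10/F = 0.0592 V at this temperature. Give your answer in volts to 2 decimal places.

+1.78 V

Since E°(Ce⁴⁺/Ce³⁺) > E°(Pb²⁺/Pb), Ce⁴⁺/Ce³⁺ serves as the cathode.
The standard potential is +1.61 − (−0.13) = +1.74 V and the balanced reaction transfers n = 2 electrons.
Balancing gives 2 Ce^4+(aq) + Pb(s) → 2 Ce^3+(aq) + Pb^2+(aq); hence Q = ([Ce^3+(aq)]^2·[Pb^2+(aq)]) / [Ce^4+(aq)]^2 = 0.0328 (log Q = −1.484).
Applying E = E° − (RT ln10/nF)·log Q gives +1.74 − (0.0592/2)(−1.484) = +1.78 V.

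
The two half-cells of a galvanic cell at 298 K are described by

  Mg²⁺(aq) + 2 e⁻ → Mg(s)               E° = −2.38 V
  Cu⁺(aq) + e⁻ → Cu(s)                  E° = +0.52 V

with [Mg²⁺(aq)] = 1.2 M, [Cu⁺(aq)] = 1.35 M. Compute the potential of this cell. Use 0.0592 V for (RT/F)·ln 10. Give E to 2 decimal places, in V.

+2.91 V

The Cu⁺/Cu couple has the more positive E°, so it is the cathode; Mg²⁺/Mg is the anode.
The standard potential is +0.52 − (−2.38) = +2.90 V and the balanced reaction transfers n = 2 electrons.
The balanced reaction is 2 Cu⁺(aq) + Mg(s) → 2 Cu(s) + Mg²⁺(aq), so Q = [Mg²⁺(aq)] / [Cu⁺(aq)]^2 = 0.658 and log Q = −0.181.
E = E° − (0.0592/n)·log Q = +2.90 − (0.0592/2)(−0.181) = +2.91 V.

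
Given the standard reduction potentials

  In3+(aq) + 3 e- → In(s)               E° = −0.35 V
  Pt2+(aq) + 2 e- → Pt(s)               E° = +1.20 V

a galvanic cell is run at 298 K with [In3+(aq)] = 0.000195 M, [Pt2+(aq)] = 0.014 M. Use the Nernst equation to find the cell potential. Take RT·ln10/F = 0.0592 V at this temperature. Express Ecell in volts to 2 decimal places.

+1.57 V

Since E°(Pt²⁺/Pt) > E°(In³⁺/In), Pt²⁺/Pt serves as the cathode.
E°cell = E°cat − E°an = +1.20 − (−0.35) = +1.55 V; n = 6.
The balanced reaction is 3 Pt2+(aq) + 2 In(s) → 3 Pt(s) + 2 In3+(aq), so Q = [In3+(aq)]^2 / [Pt2+(aq)]^3 = 0.0139 and log Q = −1.858.
By the Nernst equation, E = +1.55 − (0.0592/6)·(−1.858) = +1.57 V.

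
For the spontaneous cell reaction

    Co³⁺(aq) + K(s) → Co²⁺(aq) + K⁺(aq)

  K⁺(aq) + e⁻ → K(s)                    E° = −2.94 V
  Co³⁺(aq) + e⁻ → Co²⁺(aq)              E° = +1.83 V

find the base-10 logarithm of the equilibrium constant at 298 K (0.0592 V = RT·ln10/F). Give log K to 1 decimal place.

The Co³⁺/Co²⁺ couple is reduced (cathode); E°cell = +1.83 − (−2.94) = +4.77 V with n = 1.
At equilibrium E = 0, so log K = nE°cell / 0.0592 = (1)(+4.77) / 0.0592 = 80.6.

log K = 80.6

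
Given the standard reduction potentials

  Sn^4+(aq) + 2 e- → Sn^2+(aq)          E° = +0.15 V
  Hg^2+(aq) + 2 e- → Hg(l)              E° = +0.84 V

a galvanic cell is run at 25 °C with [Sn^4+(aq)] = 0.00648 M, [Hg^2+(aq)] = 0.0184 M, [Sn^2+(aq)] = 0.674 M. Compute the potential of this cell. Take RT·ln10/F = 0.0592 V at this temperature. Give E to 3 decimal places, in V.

+0.698 V

Hg²⁺/Hg is reduced (cathode, E° = +0.84 V) and Sn⁴⁺/Sn²⁺ is oxidized (anode).
E°cell = E°cat − E°an = +0.84 − (+0.15) = +0.69 V; n = 2.
Balancing gives Hg^2+(aq) + Sn^2+(aq) → Hg(l) + Sn^4+(aq); hence Q = [Sn^4+(aq)] / ([Hg^2+(aq)]·[Sn^2+(aq)]) = 0.523 (log Q = −0.282).
By the Nernst equation, E = +0.69 − (0.0592/2)·(−0.282) = +0.698 V.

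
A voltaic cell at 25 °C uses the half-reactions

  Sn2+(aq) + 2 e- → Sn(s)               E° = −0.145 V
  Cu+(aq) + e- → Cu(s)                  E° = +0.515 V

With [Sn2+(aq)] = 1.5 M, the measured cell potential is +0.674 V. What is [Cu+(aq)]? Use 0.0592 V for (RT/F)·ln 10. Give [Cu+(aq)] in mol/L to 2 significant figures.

The Cu⁺/Cu couple has the larger reduction potential, so it is the cathode: E°cell = +0.515 − (−0.145) = +0.660 V and n = 2.
From the Nernst equation, log Q = n(E° − E)/0.0592 = 2·(+0.660 − (+0.674))/0.0592 = −0.473.
Balancing electrons gives 2 Cu+(aq) + Sn(s) → 2 Cu(s) + Sn2+(aq); thus Q = [Sn2+(aq)] / [Cu+(aq)]^2.
Isolating [Cu+(aq)] in Q = 10^{−0.473} yields log [Cu+(aq)] = 0.325, i.e. 2.1 M.

2.1 M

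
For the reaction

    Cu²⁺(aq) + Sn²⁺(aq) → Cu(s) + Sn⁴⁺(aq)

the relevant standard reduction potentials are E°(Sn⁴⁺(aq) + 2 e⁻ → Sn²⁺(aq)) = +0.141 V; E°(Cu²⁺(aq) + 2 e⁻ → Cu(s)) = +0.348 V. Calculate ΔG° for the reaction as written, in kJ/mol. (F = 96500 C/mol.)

In the reaction as written Cu²⁺(aq) is reduced, so the Cu²⁺/Cu couple is the cathode and Sn⁴⁺/Sn²⁺ is the anode.
E°cell = +0.348 − (+0.141) = +0.207 V; balancing electrons gives n = 2.
ΔG° = −nFE°cell = −(2)(96500)(+0.207) J/mol = −40.0 kJ/mol.

−40.0 kJ/mol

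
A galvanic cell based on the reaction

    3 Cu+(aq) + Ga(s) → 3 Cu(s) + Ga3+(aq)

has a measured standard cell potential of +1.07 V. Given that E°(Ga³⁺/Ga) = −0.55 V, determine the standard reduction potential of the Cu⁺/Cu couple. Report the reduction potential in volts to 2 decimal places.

In the reaction as written the Cu⁺/Cu couple is reduced (cathode) and Ga³⁺/Ga is oxidized (anode), so E°cell = E°(Cu⁺/Cu) − E°(Ga³⁺/Ga).
E°(Cu⁺/Cu) = E°cell + E°(anode) = +1.07 + (−0.55) = +0.52 V.

+0.52 V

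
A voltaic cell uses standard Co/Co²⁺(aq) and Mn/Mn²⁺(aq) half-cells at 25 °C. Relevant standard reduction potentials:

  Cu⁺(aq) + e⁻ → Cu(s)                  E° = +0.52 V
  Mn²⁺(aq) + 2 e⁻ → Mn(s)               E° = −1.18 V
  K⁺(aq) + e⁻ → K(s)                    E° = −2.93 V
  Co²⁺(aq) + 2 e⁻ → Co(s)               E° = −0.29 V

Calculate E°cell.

+0.89 V

The Co²⁺/Co couple has the higher E°, so Co ion is reduced (cathode) and Mn is oxidized (anode).
E°cell = E°(cathode) − E°(anode) = −0.29 − (−1.18) = +0.89 V.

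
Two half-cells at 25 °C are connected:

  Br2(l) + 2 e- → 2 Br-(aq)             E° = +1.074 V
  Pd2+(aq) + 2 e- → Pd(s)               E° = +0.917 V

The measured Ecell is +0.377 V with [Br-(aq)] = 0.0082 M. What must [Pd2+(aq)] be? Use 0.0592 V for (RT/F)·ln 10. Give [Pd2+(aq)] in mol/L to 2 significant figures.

The Br₂/Br⁻ couple has the larger reduction potential, so it is the cathode: E°cell = +1.074 − (+0.917) = +0.157 V and n = 2.
Rearranging E = E° − (0.0592/n)·log Q gives log Q = 2(+0.157 − (+0.377))/0.0592 = −7.432.
The balanced reaction is Br2(l) + Pd(s) → 2 Br-(aq) + Pd2+(aq), so Q = [Br-(aq)]^2·[Pd2+(aq)].
Solving for the unknown gives log [Pd2+(aq)] = −3.260, so [Pd2+(aq)] ≈ 0.00055 M.

0.00055 M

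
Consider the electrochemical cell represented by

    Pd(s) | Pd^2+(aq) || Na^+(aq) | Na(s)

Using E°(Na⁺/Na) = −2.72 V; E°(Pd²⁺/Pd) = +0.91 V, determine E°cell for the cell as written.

−3.63 V

By convention the left-hand electrode in cell notation is the anode (oxidation) and the right-hand electrode is the cathode (reduction).
E°cell = E°(right) − E°(left) = −2.72 − (+0.91) = −3.63 V.
The negative sign shows that, as written, the cell would require an external voltage to drive the reaction.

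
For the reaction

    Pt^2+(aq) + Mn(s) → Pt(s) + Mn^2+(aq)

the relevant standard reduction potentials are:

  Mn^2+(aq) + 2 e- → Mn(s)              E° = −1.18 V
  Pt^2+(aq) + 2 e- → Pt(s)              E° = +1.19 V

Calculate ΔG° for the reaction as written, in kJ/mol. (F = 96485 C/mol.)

In the reaction as written Pt^2+(aq) is reduced, so the Pt²⁺/Pt couple is the cathode and Mn²⁺/Mn is the anode.
E°cell = +1.19 − (−1.18) = +2.37 V; balancing electrons gives n = 2.
ΔG° = −nFE°cell = −(2)(96485)(+2.37) J/mol = −457 kJ/mol.

−457 kJ/mol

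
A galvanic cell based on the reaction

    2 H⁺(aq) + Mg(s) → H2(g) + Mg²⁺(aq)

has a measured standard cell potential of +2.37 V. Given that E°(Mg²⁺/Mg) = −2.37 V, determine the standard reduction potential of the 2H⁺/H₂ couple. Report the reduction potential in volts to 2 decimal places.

In the reaction as written the 2H⁺/H₂ couple is reduced (cathode) and Mg²⁺/Mg is oxidized (anode), so E°cell = E°(2H⁺/H₂) − E°(Mg²⁺/Mg).
E°(2H⁺/H₂) = E°cell + E°(anode) = +2.37 + (−2.37) = +0.00 V.

+0.00 V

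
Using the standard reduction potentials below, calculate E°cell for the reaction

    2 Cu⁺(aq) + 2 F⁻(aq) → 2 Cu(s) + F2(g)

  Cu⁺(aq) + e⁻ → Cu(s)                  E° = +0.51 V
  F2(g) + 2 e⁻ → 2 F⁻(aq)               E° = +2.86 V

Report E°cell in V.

−2.35 V

In the reaction as written, Cu⁺(aq) is reduced (cathode) and F2(g) is produced by oxidation at the anode.
E°cell = E°(cathode) − E°(anode) = +0.51 − (+2.86) = −2.35 V.
The negative E°cell means the reaction is non-spontaneous in the direction written.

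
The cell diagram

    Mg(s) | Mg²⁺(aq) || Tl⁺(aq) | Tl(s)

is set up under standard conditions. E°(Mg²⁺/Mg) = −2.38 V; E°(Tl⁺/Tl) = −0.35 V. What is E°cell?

By convention the left-hand electrode in cell notation is the anode (oxidation) and the right-hand electrode is the cathode (reduction).
E°cell = E°(right) − E°(left) = −0.35 − (−2.38) = +2.03 V.

+2.03 V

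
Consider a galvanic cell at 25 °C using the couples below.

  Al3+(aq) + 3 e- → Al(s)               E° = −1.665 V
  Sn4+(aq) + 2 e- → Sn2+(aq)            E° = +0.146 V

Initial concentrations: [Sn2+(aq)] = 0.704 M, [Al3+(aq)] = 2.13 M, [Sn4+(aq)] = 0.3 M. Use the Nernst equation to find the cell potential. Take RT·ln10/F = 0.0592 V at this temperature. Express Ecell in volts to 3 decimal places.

The Sn⁴⁺/Sn²⁺ couple has the more positive E°, so it is the cathode; Al³⁺/Al is the anode.
The standard potential is +0.146 − (−1.665) = +1.811 V and the balanced reaction transfers n = 6 electrons.
For the overall reaction 3 Sn4+(aq) + 2 Al(s) → 3 Sn2+(aq) + 2 Al3+(aq), Q = ([Sn2+(aq)]^3·[Al3+(aq)]^2) / [Sn4+(aq)]^3 = 58.6, giving log Q = 1.768.
E = E° − (0.0592/n)·log Q = +1.811 − (0.0592/6)(1.768) = +1.794 V.

+1.794 V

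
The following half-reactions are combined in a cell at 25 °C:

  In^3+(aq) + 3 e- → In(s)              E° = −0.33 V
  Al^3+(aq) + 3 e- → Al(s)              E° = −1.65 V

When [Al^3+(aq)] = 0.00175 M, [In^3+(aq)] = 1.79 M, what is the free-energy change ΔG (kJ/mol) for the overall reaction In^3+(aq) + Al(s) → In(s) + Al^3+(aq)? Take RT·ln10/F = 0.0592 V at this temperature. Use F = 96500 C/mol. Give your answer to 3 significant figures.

−399 kJ/mol

E°cell = −0.33 − (−1.65) = +1.32 V; the balanced reaction transfers n = 3 electrons.
The reaction quotient is [Al^3+(aq)] / [In^3+(aq)] = 0.000978; by Nernst, E = +1.32 − (0.0592/3)(−3.010) = +1.3794 V.
ΔG = −nFE = −(3)(96500)(+1.3794) J/mol = −399 kJ/mol.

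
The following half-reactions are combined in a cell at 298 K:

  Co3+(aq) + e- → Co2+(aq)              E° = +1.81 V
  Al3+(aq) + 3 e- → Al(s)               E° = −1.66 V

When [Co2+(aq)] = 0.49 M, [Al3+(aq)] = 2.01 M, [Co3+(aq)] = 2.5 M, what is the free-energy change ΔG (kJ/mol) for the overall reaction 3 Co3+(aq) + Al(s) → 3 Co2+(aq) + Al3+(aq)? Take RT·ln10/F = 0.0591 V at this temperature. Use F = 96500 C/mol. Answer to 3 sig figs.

With Co³⁺/Co²⁺ reduced at the cathode, E°cell = +1.81 − (−1.66) = +3.47 V and n = 3.
Q = ([Co2+(aq)]^3·[Al3+(aq)]) / [Co3+(aq)]^3 = 0.0151, so log Q = −1.820 and E = +3.47 − (0.0591/3)(−1.820) = +3.5059 V.
Then ΔG = −nFE = −3 × 96500 × +3.5059 J/mol = −1010 kJ/mol.

−1010 kJ/mol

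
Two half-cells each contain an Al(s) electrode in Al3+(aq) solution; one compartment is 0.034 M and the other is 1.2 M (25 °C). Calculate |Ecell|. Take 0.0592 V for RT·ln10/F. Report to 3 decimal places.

0.031 V

For a concentration cell E°cell = 0, since both electrodes use the same couple.
The compartment with the higher Al3+(aq) concentration (1.2 M) acts as the cathode; ions are reduced there and produced at the dilute (0.034 M) anode.
With n = 3, Ecell = −(0.0592/3)·log([dilute]/[conc]) = −(0.0592/3)·log(0.034/1.2) = +0.031 V.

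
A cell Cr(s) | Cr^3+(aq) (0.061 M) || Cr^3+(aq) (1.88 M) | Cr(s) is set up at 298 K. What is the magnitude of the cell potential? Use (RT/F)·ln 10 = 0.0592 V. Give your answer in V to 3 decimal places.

For a concentration cell E°cell = 0, since both electrodes use the same couple.
The compartment with the higher Cr^3+(aq) concentration (1.88 M) acts as the cathode; ions are reduced there and produced at the dilute (0.061 M) anode.
With n = 3, Ecell = −(0.0592/3)·log([dilute]/[conc]) = −(0.0592/3)·log(0.061/1.88) = +0.029 V.

0.029 V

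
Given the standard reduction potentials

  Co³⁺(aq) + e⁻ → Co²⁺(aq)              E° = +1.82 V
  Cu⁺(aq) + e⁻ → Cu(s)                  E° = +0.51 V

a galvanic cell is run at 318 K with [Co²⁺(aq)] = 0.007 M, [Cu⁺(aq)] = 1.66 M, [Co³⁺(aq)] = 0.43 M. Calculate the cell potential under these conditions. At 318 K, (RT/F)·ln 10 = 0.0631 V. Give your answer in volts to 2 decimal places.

+1.41 V

The Co³⁺/Co²⁺ couple has the more positive E°, so it is the cathode; Cu⁺/Cu is the anode.
E°cell = E°cat − E°an = +1.82 − (+0.51) = +1.31 V; n = 1.
For the overall reaction Co³⁺(aq) + Cu(s) → Co²⁺(aq) + Cu⁺(aq), Q = ([Co²⁺(aq)]·[Cu⁺(aq)]) / [Co³⁺(aq)] = 0.027, giving log Q = −1.568.
Applying E = E° − (RT ln10/nF)·log Q gives +1.31 − (0.0631/1)(−1.568) = +1.41 V.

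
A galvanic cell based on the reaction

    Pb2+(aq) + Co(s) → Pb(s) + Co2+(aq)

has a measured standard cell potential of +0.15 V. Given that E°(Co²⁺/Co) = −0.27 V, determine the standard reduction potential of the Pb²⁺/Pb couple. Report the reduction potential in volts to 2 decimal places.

In the reaction as written the Pb²⁺/Pb couple is reduced (cathode) and Co²⁺/Co is oxidized (anode), so E°cell = E°(Pb²⁺/Pb) − E°(Co²⁺/Co).
E°(Pb²⁺/Pb) = E°cell + E°(anode) = +0.15 + (−0.27) = −0.12 V.

−0.12 V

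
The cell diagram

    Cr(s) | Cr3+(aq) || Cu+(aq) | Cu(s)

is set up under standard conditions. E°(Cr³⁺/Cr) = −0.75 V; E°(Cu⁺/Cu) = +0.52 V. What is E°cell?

By convention the left-hand electrode in cell notation is the anode (oxidation) and the right-hand electrode is the cathode (reduction).
E°cell = E°(right) − E°(left) = +0.52 − (−0.75) = +1.27 V.

+1.27 V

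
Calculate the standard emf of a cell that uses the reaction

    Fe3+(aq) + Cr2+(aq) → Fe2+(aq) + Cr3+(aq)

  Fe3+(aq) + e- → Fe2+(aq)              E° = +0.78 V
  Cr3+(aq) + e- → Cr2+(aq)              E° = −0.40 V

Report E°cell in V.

Fe3+(aq) gains electrons, so the Fe³⁺/Fe²⁺ couple is the cathode; the Cr³⁺/Cr²⁺ couple is the anode.
E°cell = E°(cathode) − E°(anode) = +0.78 − (−0.40) = +1.18 V.

+1.18 V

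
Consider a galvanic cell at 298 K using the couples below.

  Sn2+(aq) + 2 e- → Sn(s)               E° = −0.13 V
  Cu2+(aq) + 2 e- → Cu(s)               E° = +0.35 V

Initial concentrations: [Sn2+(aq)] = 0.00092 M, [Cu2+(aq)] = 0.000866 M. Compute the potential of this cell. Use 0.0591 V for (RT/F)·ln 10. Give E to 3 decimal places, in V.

Since E°(Cu²⁺/Cu) > E°(Sn²⁺/Sn), Cu²⁺/Cu serves as the cathode.
The standard potential is +0.35 − (−0.13) = +0.48 V and the balanced reaction transfers n = 2 electrons.
For the overall reaction Cu2+(aq) + Sn(s) → Cu(s) + Sn2+(aq), Q = [Sn2+(aq)] / [Cu2+(aq)] = 1.06, giving log Q = 0.026.
By the Nernst equation, E = +0.48 − (0.0591/2)·(0.026) = +0.479 V.

+0.479 V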